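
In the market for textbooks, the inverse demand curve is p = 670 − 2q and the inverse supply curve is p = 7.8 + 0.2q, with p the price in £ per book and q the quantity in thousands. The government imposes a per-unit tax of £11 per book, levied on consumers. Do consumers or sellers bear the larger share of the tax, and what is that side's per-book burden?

Inverting to q(p) form: qd = 335 − 0.5p; qs = 5p − 39.
Before the tax: set 335 − 0.5p = 5p − 39 → p* = £68, q* = 301.
With the tax collected from consumers, demand (in seller-price terms) shifts: qd = 335 − 0.5(p + 11).
New equilibrium: consumers pay £78, sellers receive £67, q = 296. (Wedge: pb − ps = 11.)
Per-book burden: consumers £10, sellers £1.
Consumers take the larger share because demand is less price-elastic here (demand slope 0.5 vs supply slope 5).

Consumers bear the larger share: £10 per book.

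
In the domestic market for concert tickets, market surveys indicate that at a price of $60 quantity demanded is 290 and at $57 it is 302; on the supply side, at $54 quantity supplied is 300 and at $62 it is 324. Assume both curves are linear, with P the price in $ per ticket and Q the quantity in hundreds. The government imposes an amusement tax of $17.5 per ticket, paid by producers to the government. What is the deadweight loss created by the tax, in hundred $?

Deadweight loss = $262.5 hundred.

Demand slope: (302 − 290)/(57 − 60) = -4, so Qd = 530 − 4P.
Supply slope: (324 − 300)/(62 − 54) = 3, so Qs = 3P + 138.
Before the tax: set 530 − 4P = 3P + 138 → P* = $56, Q* = 306.
With the tax collected from producers, supply shifts: Qs = 3(P − 17.5) + 138.
New equilibrium: buyers pay $63.5, producers receive $46, Q = 276. (Wedge: Pb − Ps = 17.5.)
Quantity falls by |ΔQ| = |306 − 276| = 30.
DWL = ½ · t · |ΔQ| = ½ · 17.5 · 30 = $262.5.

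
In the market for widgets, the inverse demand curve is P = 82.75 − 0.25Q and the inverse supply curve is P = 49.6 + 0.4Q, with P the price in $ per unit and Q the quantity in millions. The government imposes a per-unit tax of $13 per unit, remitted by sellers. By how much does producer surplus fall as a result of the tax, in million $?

Producer surplus falls by $328 million.

Inverting to Q(P) form: Qd = 331 − 4P; Qs = 2.5P − 124.
Before the tax: set 331 − 4P = 2.5P − 124 → P* = $70, Q* = 51.
With the tax collected from sellers, supply shifts: Qs = 2.5(P − 13) − 124.
Solving gives Q = 31 with consumers paying $75 and sellers receiving $62 (the $13 wedge).
ΔPS is the trapezoid between Q = 31 and Q = 51 of height $8: ½ · (51 + 31) · 8 = $328.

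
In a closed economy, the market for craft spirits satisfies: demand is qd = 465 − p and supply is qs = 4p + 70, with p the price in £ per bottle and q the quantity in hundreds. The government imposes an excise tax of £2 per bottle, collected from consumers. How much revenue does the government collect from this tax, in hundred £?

Tax revenue = £768.8 hundred.

Without the tax, 465 − p = 4p + 70 gives 5p = 395, so p* = £79 and q* = 386.
With the tax collected from consumers, demand (in seller-price terms) shifts: qd = 465 − (p + 2).
Solving gives q = 384.4 with consumers paying £80.6 and sellers receiving £78.6 (the £2 wedge).
Revenue = t · Q = 2 · 384.4 = £768.8.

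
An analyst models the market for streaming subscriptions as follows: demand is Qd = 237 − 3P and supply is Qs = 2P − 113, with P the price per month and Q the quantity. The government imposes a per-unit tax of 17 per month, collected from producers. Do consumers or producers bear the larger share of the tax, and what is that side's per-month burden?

Before the tax: set 237 − 3P = 2P − 113 → P* = 70, Q* = 27.
With the tax collected from producers, supply shifts: Qs = 2(P − 17) − 113.
New equilibrium: consumers pay 76.8, producers receive 59.8, Q = 6.6. (Wedge: Pb − Ps = 17.)
Per-month burden: consumers 6.8, producers 10.2.
Producers take the larger share because supply is less price-elastic here (demand slope 3 vs supply slope 2).

Producers bear the larger share: 10.2 per month.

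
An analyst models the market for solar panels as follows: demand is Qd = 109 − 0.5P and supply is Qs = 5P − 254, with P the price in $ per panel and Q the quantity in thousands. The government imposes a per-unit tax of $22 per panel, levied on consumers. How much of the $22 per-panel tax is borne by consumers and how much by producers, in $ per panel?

Before the tax: set 109 − 0.5P = 5P − 254 → P* = $66, Q* = 76.
With the tax collected from consumers, demand (in seller-price terms) shifts: Qd = 109 − 0.5(P + 22).
New equilibrium: consumers pay $86, producers receive $64, Q = 66. (Wedge: Pb − Ps = 22.)
Burden on consumers: $20; on producers: $2. (They sum to $22.)
The less price-elastic side of the market bears the larger share of a per-unit tax.

Consumers bear $20 per panel; producers bear $2 per panel.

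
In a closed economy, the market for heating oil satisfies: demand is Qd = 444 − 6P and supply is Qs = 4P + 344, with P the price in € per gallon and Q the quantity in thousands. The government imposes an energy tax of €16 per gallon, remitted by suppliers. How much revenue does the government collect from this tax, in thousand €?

Before the tax: set 444 − 6P = 4P + 344 → P* = €10, Q* = 384.
With the tax collected from suppliers, supply shifts: Qs = 4(P − 16) + 344.
Solving gives Q = 345.6 with consumers paying €16.4 and suppliers receiving €0.4 (the €16 wedge).
Revenue = t · Q = 16 · 345.6 = €5529.6.

Tax revenue = €5529.6 thousand.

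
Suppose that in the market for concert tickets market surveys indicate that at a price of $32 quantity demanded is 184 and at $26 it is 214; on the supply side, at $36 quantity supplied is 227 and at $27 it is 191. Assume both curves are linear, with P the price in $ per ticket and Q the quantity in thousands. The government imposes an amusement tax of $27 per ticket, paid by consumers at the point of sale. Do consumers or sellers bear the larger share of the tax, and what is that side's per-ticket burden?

Demand slope: (214 − 184)/(26 − 32) = -5, so Qd = 344 − 5P.
Supply slope: (191 − 227)/(27 − 36) = 4, so Qs = 4P + 83.
Without the tax, 344 − 5P = 4P + 83 gives 9P = 261, so P* = $29 and Q* = 199.
With the tax collected from consumers, demand (in seller-price terms) shifts: Qd = 344 − 5(P + 27).
Solving gives Q = 139 with consumers paying $41 and sellers receiving $14 (the $27 wedge).
Per-ticket burden: consumers $12, sellers $15.
Sellers take the larger share because supply is less price-elastic here (demand slope 5 vs supply slope 4).
The less price-elastic side of the market bears the larger share of a per-unit tax.

Sellers bear the larger share: $15 per ticket.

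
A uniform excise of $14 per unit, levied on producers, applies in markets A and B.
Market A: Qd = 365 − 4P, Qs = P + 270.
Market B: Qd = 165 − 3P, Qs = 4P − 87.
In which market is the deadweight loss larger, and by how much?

Market A: pre-tax P* = $19, Q* = 289; post-tax Q = 277.8; deadweight loss = $78.4.
Market B: pre-tax P* = $36, Q* = 57; post-tax Q = 33; deadweight loss = $168.
Difference: $78.4 vs $168 → market B is larger by $89.6.

Market B, by $89.6.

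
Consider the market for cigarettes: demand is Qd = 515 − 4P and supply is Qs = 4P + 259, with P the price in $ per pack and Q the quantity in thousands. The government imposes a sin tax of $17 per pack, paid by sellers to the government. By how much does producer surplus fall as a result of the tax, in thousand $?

Producer surplus falls by $3145 thousand.

Before the tax: set 515 − 4P = 4P + 259 → P* = $32, Q* = 387.
With the tax collected from sellers, supply shifts: Qs = 4(P − 17) + 259.
Solving gives Q = 353 with buyers paying $40.5 and sellers receiving $23.5 (the $17 wedge).
ΔPS is the trapezoid between Q = 353 and Q = 387 of height $8.5: ½ · (387 + 353) · 8.5 = $3145.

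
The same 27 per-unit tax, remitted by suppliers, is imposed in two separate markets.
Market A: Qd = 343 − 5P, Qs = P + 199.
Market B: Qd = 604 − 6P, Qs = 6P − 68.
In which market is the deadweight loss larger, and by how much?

Market A: pre-tax P* = 24, Q* = 223; post-tax Q = 200.5; deadweight loss = 303.75.
Market B: pre-tax P* = 56, Q* = 268; post-tax Q = 187; deadweight loss = 1093.5.
Difference: 303.75 vs 1093.5 → market B is larger by 789.75.

Market B, by 789.75.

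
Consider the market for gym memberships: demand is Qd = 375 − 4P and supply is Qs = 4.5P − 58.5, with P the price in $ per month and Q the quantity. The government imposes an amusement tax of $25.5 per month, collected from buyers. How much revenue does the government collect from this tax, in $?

Before the tax: set 375 − 4P = 4.5P − 58.5 → P* = $51, Q* = 171.
With the tax collected from buyers, demand (in seller-price terms) shifts: Qd = 375 − 4(P + 25.5).
New equilibrium: buyers pay $64.5, sellers receive $39, Q = 117. (Wedge: Pb − Ps = 25.5.)
Revenue = t · Q = 25.5 · 117 = $2983.5.

Tax revenue = $2983.5.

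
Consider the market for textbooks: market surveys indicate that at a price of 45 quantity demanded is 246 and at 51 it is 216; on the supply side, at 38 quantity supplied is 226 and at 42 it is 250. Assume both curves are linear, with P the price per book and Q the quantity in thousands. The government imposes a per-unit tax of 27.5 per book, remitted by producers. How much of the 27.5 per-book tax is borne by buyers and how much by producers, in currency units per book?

Demand slope: (216 − 246)/(51 − 45) = -5, so Qd = 471 − 5P.
Supply slope: (250 − 226)/(42 − 38) = 6, so Qs = 6P − 2.
Without the tax, 471 − 5P = 6P − 2 gives 11P = 473, so P* = 43 and Q* = 256.
With the tax collected from producers, supply shifts: Qs = 6(P − 27.5) − 2.
New equilibrium: buyers pay 58, producers receive 30.5, Q = 181. (Wedge: Pb − Ps = 27.5.)
Burden on buyers: 15; on producers: 12.5. (They sum to 27.5.)
The less price-elastic side of the market bears the larger share of a per-unit tax.

Buyers bear 15 per book; producers bear 12.5 per book.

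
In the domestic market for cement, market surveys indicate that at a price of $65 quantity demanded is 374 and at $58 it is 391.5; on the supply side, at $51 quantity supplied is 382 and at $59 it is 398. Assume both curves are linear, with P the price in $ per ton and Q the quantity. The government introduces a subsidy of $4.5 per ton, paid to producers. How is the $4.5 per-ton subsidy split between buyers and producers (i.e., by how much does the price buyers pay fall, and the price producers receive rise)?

Buyers gain $2 per ton; producers gain $2.5 per ton.

Demand slope: (391.5 − 374)/(58 − 65) = -2.5, so Qd = 536.5 − 2.5P.
Supply slope: (398 − 382)/(59 − 51) = 2, so Qs = 2P + 280.
Without the subsidy, 536.5 − 2.5P = 2P + 280 gives 4.5P = 256.5, so P* = $57 and Q* = 394.
With a per-unit subsidy paid to producers, each receives P + 4.5 per unit sold, so supply becomes Qs = 2(P + 4.5) + 280.
Solving gives Q = 399 with buyers paying $55 and producers receiving $59.5 (the $4.5 wedge).
Gain to buyers: $2; to producers: $2.5. (They sum to $4.5.)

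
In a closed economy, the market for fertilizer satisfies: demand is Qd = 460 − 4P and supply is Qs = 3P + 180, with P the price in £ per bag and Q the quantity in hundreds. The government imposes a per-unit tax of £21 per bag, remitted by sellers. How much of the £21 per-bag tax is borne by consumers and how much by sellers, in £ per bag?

Before the tax: set 460 − 4P = 3P + 180 → P* = £40, Q* = 300.
With the tax collected from sellers, supply shifts: Qs = 3(P − 21) + 180.
New equilibrium: consumers pay £49, sellers receive £28, Q = 264. (Wedge: Pb − Ps = 21.)
Burden on consumers: £9; on sellers: £12. (They sum to £21.)
The less price-elastic side of the market bears the larger share of a per-unit tax.

Consumers bear £9 per bag; sellers bear £12 per bag.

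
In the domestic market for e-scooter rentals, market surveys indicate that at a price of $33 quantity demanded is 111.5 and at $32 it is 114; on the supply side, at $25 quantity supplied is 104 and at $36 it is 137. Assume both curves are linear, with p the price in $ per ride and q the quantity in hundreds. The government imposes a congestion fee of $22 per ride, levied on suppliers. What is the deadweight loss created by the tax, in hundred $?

Demand slope: (114 − 111.5)/(32 − 33) = -2.5, so qd = 194 − 2.5p.
Supply slope: (137 − 104)/(36 − 25) = 3, so qs = 3p + 29.
Without the tax, 194 − 2.5p = 3p + 29 gives 5.5p = 165, so p* = $30 and q* = 119.
With the tax collected from suppliers, supply shifts: qs = 3(p − 22) + 29.
Solving gives q = 89 with consumers paying $42 and suppliers receiving $20 (the $22 wedge).
Quantity falls by |ΔQ| = |119 − 89| = 30.
DWL = ½ · t · |ΔQ| = ½ · 22 · 30 = $330.

Deadweight loss = $330 hundred.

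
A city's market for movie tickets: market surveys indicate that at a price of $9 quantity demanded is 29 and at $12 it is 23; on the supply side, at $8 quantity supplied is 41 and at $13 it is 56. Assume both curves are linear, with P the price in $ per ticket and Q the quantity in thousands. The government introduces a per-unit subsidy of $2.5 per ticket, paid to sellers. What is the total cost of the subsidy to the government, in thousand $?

Demand slope: (23 − 29)/(12 − 9) = -2, so Qd = 47 − 2P.
Supply slope: (56 − 41)/(13 − 8) = 3, so Qs = 3P + 17.
Without the subsidy, 47 − 2P = 3P + 17 gives 5P = 30, so P* = $6 and Q* = 35.
With a per-unit subsidy paid to sellers, each receives P + 2.5 per unit sold, so supply becomes Qs = 3(P + 2.5) + 17.
Solving gives Q = 38 with buyers paying $4.5 and sellers receiving $7 (the $2.5 wedge).
Outlay = t · Q = 2.5 · 38 = $95.

Government outlay = $95 thousand.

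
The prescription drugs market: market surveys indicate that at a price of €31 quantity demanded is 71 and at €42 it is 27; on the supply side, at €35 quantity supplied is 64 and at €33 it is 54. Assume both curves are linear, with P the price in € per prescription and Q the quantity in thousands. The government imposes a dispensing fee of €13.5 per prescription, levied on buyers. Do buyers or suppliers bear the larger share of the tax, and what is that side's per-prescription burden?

Demand slope: (27 − 71)/(42 − 31) = -4, so Qd = 195 − 4P.
Supply slope: (54 − 64)/(33 − 35) = 5, so Qs = 5P − 111.
Before the tax: set 195 − 4P = 5P − 111 → P* = €34, Q* = 59.
With the tax collected from buyers, demand (in seller-price terms) shifts: Qd = 195 − 4(P + 13.5).
New equilibrium: buyers pay €41.5, suppliers receive €28, Q = 29. (Wedge: Pb − Ps = 13.5.)
Per-prescription burden: buyers €7.5, suppliers €6.
Buyers take the larger share because demand is less price-elastic here (demand slope 4 vs supply slope 5).

Buyers bear the larger share: €7.5 per prescription.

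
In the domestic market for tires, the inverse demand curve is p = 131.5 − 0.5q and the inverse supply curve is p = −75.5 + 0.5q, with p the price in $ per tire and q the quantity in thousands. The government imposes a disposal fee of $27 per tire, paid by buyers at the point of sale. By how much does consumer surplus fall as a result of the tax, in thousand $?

Inverting to q(p) form: qd = 263 − 2p; qs = 2p + 151.
Without the tax, 263 − 2p = 2p + 151 gives 4p = 112, so p* = $28 and q* = 207.
With the tax collected from buyers, demand (in seller-price terms) shifts: qd = 263 − 2(p + 27).
Solving gives q = 180 with buyers paying $41.5 and producers receiving $14.5 (the $27 wedge).
ΔCS is the trapezoid between Q = 180 and Q = 207 of height $13.5: ½ · (207 + 180) · 13.5 = $2612.25.

Consumer surplus falls by $2612.25 thousand.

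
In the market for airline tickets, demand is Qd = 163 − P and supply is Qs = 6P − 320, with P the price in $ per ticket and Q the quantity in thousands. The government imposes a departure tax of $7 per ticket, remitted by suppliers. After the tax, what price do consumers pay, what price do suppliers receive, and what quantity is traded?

Without the tax, 163 − P = 6P − 320 gives 7P = 483, so P* = $69 and Q* = 94.
With the tax collected from suppliers, supply shifts: Qs = 6(P − 7) − 320.
New equilibrium: consumers pay $75, suppliers receive $68, Q = 88. (Wedge: Pb − Ps = 7.)
The less price-elastic side of the market bears the larger share of a per-unit tax.

Consumers pay $75; suppliers receive $68; quantity = 88.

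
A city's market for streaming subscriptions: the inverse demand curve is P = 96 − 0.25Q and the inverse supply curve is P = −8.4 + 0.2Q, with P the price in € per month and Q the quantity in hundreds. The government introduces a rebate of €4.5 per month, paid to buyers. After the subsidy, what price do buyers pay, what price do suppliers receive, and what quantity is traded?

Inverting to Q(P) form: Qd = 384 − 4P; Qs = 5P + 42.
Before the subsidy: set 384 − 4P = 5P + 42 → P* = €38, Q* = 232.
With a per-unit subsidy paid to buyers, each effectively pays P − 4.5, so demand becomes Qd = 384 − 4(P − 4.5).
Solving gives Q = 242 with buyers paying €35.5 and suppliers receiving €40 (the €4.5 wedge).

Buyers pay €35.5; suppliers receive €40; quantity = 242.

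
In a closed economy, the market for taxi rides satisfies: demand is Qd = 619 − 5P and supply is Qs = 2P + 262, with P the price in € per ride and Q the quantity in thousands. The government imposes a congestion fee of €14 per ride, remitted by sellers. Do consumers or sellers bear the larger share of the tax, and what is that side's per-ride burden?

Sellers bear the larger share: €10 per ride.

Without the tax, 619 − 5P = 2P + 262 gives 7P = 357, so P* = €51 and Q* = 364.
With the tax collected from sellers, supply shifts: Qs = 2(P − 14) + 262.
New equilibrium: consumers pay €55, sellers receive €41, Q = 344. (Wedge: Pb − Ps = 14.)
Per-ride burden: consumers €4, sellers €10.
Sellers take the larger share because supply is less price-elastic here (demand slope 5 vs supply slope 2).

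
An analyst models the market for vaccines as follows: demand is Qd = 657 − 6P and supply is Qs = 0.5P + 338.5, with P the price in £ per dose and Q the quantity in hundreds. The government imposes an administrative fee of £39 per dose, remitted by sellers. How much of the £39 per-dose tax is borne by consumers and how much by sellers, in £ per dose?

Consumers bear £3 per dose; sellers bear £36 per dose.

Before the tax: set 657 − 6P = 0.5P + 338.5 → P* = £49, Q* = 363.
With the tax collected from sellers, supply shifts: Qs = 0.5(P − 39) + 338.5.
New equilibrium: consumers pay £52, sellers receive £13, Q = 345. (Wedge: Pb − Ps = 39.)
Burden on consumers: £3; on sellers: £36. (They sum to £39.)
The less price-elastic side of the market bears the larger share of a per-unit tax.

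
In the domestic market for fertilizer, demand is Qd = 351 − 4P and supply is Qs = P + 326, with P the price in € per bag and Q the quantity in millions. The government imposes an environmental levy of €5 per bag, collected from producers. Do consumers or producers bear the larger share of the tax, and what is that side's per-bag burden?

Producers bear the larger share: €4 per bag.

Without the tax, 351 − 4P = P + 326 gives 5P = 25, so P* = €5 and Q* = 331.
With the tax collected from producers, supply shifts: Qs = (P − 5) + 326.
Solving gives Q = 327 with consumers paying €6 and producers receiving €1 (the €5 wedge).
Per-bag burden: consumers €1, producers €4.
Producers take the larger share because supply is less price-elastic here (demand slope 4 vs supply slope 1).
The less price-elastic side of the market bears the larger share of a per-unit tax.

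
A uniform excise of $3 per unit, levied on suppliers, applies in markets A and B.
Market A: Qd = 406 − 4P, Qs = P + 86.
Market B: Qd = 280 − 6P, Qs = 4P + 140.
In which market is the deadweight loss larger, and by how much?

Market B, by $7.2.

Market A: pre-tax P* = $64, Q* = 150; post-tax Q = 147.6; deadweight loss = $3.6.
Market B: pre-tax P* = $14, Q* = 196; post-tax Q = 188.8; deadweight loss = $10.8.
Difference: $3.6 vs $10.8 → market B is larger by $7.2.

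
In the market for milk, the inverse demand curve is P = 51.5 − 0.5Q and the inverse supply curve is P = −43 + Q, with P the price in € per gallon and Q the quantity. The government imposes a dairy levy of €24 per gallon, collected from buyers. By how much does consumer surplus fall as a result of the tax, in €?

Inverting to Q(P) form: Qd = 103 − 2P; Qs = P + 43.
Before the tax: set 103 − 2P = P + 43 → P* = €20, Q* = 63.
With the tax collected from buyers, demand (in seller-price terms) shifts: Qd = 103 − 2(P + 24).
Solving gives Q = 47 with buyers paying €28 and producers receiving €4 (the €24 wedge).
ΔCS is the trapezoid between Q = 47 and Q = 63 of height €8: ½ · (63 + 47) · 8 = €440.

Consumer surplus falls by €440.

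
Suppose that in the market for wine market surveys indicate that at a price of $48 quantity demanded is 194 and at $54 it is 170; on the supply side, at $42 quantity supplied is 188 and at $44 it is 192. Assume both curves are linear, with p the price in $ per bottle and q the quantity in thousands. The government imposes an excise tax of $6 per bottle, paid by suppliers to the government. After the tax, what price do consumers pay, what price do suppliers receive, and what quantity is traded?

Demand slope: (170 − 194)/(54 − 48) = -4, so qd = 386 − 4p.
Supply slope: (192 − 188)/(44 − 42) = 2, so qs = 2p + 104.
Before the tax: set 386 − 4p = 2p + 104 → p* = $47, q* = 198.
With the tax collected from suppliers, supply shifts: qs = 2(p − 6) + 104.
Solving gives q = 190 with consumers paying $49 and suppliers receiving $43 (the $6 wedge).
The less price-elastic side of the market bears the larger share of a per-unit tax.

Consumers pay $49; suppliers receive $43; quantity = 190.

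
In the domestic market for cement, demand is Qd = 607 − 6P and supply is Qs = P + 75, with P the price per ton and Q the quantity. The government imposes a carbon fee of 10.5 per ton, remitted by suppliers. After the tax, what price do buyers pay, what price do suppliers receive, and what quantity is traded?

Buyers pay 77.5; suppliers receive 67; quantity = 142.

Without the tax, 607 − 6P = P + 75 gives 7P = 532, so P* = 76 and Q* = 151.
With the tax collected from suppliers, supply shifts: Qs = (P − 10.5) + 75.
New equilibrium: buyers pay 77.5, suppliers receive 67, Q = 142. (Wedge: Pb − Ps = 10.5.)
The less price-elastic side of the market bears the larger share of a per-unit tax.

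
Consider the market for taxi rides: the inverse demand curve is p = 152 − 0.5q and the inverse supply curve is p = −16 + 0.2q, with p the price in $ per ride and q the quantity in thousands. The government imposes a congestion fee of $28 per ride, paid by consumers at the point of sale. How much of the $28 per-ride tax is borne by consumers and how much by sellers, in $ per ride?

Inverting to q(p) form: qd = 304 − 2p; qs = 5p + 80.
Without the tax, 304 − 2p = 5p + 80 gives 7p = 224, so p* = $32 and q* = 240.
With the tax collected from consumers, demand (in seller-price terms) shifts: qd = 304 − 2(p + 28).
Solving gives q = 200 with consumers paying $52 and sellers receiving $24 (the $28 wedge).
Burden on consumers: $20; on sellers: $8. (They sum to $28.)

Consumers bear $20 per ride; sellers bear $8 per ride.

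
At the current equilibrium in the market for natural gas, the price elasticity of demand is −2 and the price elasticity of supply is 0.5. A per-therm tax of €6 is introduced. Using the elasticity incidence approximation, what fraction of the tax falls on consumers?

Consumers' share ≈ 0.2.

Incidence ratio: consumers' share ≈ εs / (εs + |εd|) = 0.5 / (0.5 + 2) = 0.2.
Supply is the less elastic side, so consumers bear the smaller share.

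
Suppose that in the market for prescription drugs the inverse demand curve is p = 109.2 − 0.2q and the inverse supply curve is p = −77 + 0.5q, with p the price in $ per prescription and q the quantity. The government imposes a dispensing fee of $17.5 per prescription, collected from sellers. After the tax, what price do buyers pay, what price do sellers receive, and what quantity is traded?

Inverting to q(p) form: qd = 546 − 5p; qs = 2p + 154.
Without the tax, 546 − 5p = 2p + 154 gives 7p = 392, so p* = $56 and q* = 266.
With the tax collected from sellers, supply shifts: qs = 2(p − 17.5) + 154.
New equilibrium: buyers pay $61, sellers receive $43.5, q = 241. (Wedge: pb − ps = 17.5.)

Buyers pay $61; sellers receive $43.5; quantity = 241.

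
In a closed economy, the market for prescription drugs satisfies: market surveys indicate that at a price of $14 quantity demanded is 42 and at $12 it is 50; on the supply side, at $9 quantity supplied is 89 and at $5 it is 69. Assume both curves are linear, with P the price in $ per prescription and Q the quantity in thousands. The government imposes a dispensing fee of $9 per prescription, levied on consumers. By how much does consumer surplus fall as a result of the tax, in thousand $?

Demand slope: (50 − 42)/(12 − 14) = -4, so Qd = 98 − 4P.
Supply slope: (69 − 89)/(5 − 9) = 5, so Qs = 5P + 44.
Without the tax, 98 − 4P = 5P + 44 gives 9P = 54, so P* = $6 and Q* = 74.
With the tax collected from consumers, demand (in seller-price terms) shifts: Qd = 98 − 4(P + 9).
New equilibrium: consumers pay $11, sellers receive $2, Q = 54. (Wedge: Pb − Ps = 9.)
ΔCS is the trapezoid between Q = 54 and Q = 74 of height $5: ½ · (74 + 54) · 5 = $320.

Consumer surplus falls by $320 thousand.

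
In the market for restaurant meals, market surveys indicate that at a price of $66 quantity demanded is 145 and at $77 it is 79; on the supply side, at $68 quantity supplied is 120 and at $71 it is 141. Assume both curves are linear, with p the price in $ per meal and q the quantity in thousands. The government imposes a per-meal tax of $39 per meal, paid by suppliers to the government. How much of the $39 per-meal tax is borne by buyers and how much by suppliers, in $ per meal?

Buyers bear $21 per meal; suppliers bear $18 per meal.

Demand slope: (79 − 145)/(77 − 66) = -6, so qd = 541 − 6p.
Supply slope: (141 − 120)/(71 − 68) = 7, so qs = 7p − 356.
Without the tax, 541 − 6p = 7p − 356 gives 13p = 897, so p* = $69 and q* = 127.
With the tax collected from suppliers, supply shifts: qs = 7(p − 39) − 356.
New equilibrium: buyers pay $90, suppliers receive $51, q = 1. (Wedge: pb − ps = 39.)
Burden on buyers: $21; on suppliers: $18. (They sum to $39.)
The less price-elastic side of the market bears the larger share of a per-unit tax.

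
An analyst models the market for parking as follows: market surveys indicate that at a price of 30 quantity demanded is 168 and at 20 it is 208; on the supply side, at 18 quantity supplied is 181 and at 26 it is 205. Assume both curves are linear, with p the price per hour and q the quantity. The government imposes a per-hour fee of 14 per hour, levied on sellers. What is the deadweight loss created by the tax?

Demand slope: (208 − 168)/(20 − 30) = -4, so qd = 288 − 4p.
Supply slope: (205 − 181)/(26 − 18) = 3, so qs = 3p + 127.
Before the tax: set 288 − 4p = 3p + 127 → p* = 23, q* = 196.
With the tax collected from sellers, supply shifts: qs = 3(p − 14) + 127.
Solving gives q = 172 with buyers paying 29 and sellers receiving 15 (the 14 wedge).
Quantity falls by |ΔQ| = |196 − 172| = 24.
DWL = ½ · t · |ΔQ| = ½ · 14 · 24 = 168.

Deadweight loss = 168.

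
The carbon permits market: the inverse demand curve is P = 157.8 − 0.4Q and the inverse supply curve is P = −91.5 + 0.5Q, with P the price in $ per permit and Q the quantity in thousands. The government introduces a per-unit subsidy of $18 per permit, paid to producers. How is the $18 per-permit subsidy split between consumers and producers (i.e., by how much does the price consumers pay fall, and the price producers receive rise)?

Consumers gain $8 per permit; producers gain $10 per permit.

Rewrite in direct form: Qd = 394.5 − 2.5P and Qs = 2P + 183.
Without the subsidy, 394.5 − 2.5P = 2P + 183 gives 4.5P = 211.5, so P* = $47 and Q* = 277.
With a per-unit subsidy paid to producers, each receives P + 18 per unit sold, so supply becomes Qs = 2(P + 18) + 183.
New equilibrium: consumers pay $39, producers receive $57, Q = 297. (Wedge: Pb − Ps = −18.)
Gain to consumers: $8; to producers: $10. (They sum to $18.)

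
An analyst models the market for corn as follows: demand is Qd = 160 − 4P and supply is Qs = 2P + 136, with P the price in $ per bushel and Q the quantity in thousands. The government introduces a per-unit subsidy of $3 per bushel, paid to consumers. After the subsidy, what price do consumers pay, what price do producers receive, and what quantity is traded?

Without the subsidy, 160 − 4P = 2P + 136 gives 6P = 24, so P* = $4 and Q* = 144.
With a per-unit subsidy paid to consumers, each effectively pays P − 3, so demand becomes Qd = 160 − 4(P − 3).
New equilibrium: consumers pay $3, producers receive $6, Q = 148. (Wedge: Pb − Ps = −3.)

Consumers pay $3; producers receive $6; quantity = 148.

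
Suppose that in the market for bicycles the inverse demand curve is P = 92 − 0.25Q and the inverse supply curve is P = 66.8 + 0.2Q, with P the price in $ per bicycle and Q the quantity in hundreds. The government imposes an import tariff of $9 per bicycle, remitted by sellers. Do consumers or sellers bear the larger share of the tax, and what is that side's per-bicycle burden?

Consumers bear the larger share: $5 per bicycle.

Rewrite in direct form: Qd = 368 − 4P and Qs = 5P − 334.
Before the tax: set 368 − 4P = 5P − 334 → P* = $78, Q* = 56.
With the tax collected from sellers, supply shifts: Qs = 5(P − 9) − 334.
Solving gives Q = 36 with consumers paying $83 and sellers receiving $74 (the $9 wedge).
Per-bicycle burden: consumers $5, sellers $4.
Consumers take the larger share because demand is less price-elastic here (demand slope 4 vs supply slope 5).
The less price-elastic side of the market bears the larger share of a per-unit tax.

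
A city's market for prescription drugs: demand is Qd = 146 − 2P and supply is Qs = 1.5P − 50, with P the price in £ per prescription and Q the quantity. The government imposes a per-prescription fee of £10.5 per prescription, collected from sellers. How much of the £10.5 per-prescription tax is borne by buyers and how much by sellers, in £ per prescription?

Before the tax: set 146 − 2P = 1.5P − 50 → P* = £56, Q* = 34.
With the tax collected from sellers, supply shifts: Qs = 1.5(P − 10.5) − 50.
Solving gives Q = 25 with buyers paying £60.5 and sellers receiving £50 (the £10.5 wedge).
Burden on buyers: £4.5; on sellers: £6. (They sum to £10.5.)

Buyers bear £4.5 per prescription; sellers bear £6 per prescription.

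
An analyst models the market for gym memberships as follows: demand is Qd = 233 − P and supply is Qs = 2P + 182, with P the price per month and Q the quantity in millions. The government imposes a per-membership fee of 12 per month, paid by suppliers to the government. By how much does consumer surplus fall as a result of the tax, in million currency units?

Before the tax: set 233 − P = 2P + 182 → P* = 17, Q* = 216.
With the tax collected from suppliers, supply shifts: Qs = 2(P − 12) + 182.
Solving gives Q = 208 with buyers paying 25 and suppliers receiving 13 (the 12 wedge).
ΔCS is the trapezoid between Q = 208 and Q = 216 of height 8: ½ · (216 + 208) · 8 = 1696.

Consumer surplus falls by 1696 million.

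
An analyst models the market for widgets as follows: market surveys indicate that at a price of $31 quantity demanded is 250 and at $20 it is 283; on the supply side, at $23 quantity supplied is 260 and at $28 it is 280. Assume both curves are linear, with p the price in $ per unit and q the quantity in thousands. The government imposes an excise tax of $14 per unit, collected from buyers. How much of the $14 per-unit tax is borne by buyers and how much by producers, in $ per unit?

Buyers bear $8 per unit; producers bear $6 per unit.

Demand slope: (283 − 250)/(20 − 31) = -3, so qd = 343 − 3p.
Supply slope: (280 − 260)/(28 − 23) = 4, so qs = 4p + 168.
Before the tax: set 343 − 3p = 4p + 168 → p* = $25, q* = 268.
With the tax collected from buyers, demand (in seller-price terms) shifts: qd = 343 − 3(p + 14).
Solving gives q = 244 with buyers paying $33 and producers receiving $19 (the $14 wedge).
Burden on buyers: $8; on producers: $6. (They sum to $14.)
The less price-elastic side of the market bears the larger share of a per-unit tax.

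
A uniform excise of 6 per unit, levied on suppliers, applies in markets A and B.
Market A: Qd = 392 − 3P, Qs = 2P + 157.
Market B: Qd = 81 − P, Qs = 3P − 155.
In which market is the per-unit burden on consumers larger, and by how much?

Market B, by 2.1.

Market A: pre-tax P* = 47, Q* = 251; post-tax Q = 243.8; per-unit burden on consumers = 2.4.
Market B: pre-tax P* = 59, Q* = 22; post-tax Q = 17.5; per-unit burden on consumers = 4.5.
Difference: 2.4 vs 4.5 → market B is larger by 2.1.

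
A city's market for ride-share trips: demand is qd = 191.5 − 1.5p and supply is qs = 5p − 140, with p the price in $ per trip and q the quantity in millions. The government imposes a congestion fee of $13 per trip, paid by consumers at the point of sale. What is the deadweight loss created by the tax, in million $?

Deadweight loss = $97.5 million.

Without the tax, 191.5 − 1.5p = 5p − 140 gives 6.5p = 331.5, so p* = $51 and q* = 115.
With the tax collected from consumers, demand (in seller-price terms) shifts: qd = 191.5 − 1.5(p + 13).
Solving gives q = 100 with consumers paying $61 and sellers receiving $48 (the $13 wedge).
Quantity falls by |ΔQ| = |115 − 100| = 15.
DWL = ½ · t · |ΔQ| = ½ · 13 · 15 = $97.5.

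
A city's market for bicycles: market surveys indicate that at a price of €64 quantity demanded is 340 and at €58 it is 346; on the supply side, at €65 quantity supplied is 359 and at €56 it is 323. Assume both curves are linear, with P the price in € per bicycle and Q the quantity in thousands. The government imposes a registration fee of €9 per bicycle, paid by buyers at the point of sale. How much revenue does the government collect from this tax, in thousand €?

Demand slope: (346 − 340)/(58 − 64) = -1, so Qd = 404 − P.
Supply slope: (323 − 359)/(56 − 65) = 4, so Qs = 4P + 99.
Without the tax, 404 − P = 4P + 99 gives 5P = 305, so P* = €61 and Q* = 343.
With the tax collected from buyers, demand (in seller-price terms) shifts: Qd = 404 − (P + 9).
New equilibrium: buyers pay €68.2, sellers receive €59.2, Q = 335.8. (Wedge: Pb − Ps = 9.)
Revenue = t · Q = 9 · 335.8 = €3022.2.

Tax revenue = €3022.2 thousand.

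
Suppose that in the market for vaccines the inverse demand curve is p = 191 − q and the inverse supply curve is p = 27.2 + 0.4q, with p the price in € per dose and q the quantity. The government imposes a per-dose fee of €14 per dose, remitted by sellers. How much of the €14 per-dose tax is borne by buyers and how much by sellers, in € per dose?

Buyers bear €10 per dose; sellers bear €4 per dose.

Rewrite in direct form: qd = 191 − p and qs = 2.5p − 68.
Before the tax: set 191 − p = 2.5p − 68 → p* = €74, q* = 117.
With the tax collected from sellers, supply shifts: qs = 2.5(p − 14) − 68.
New equilibrium: buyers pay €84, sellers receive €70, q = 107. (Wedge: pb − ps = 14.)
Burden on buyers: €10; on sellers: €4. (They sum to €14.)
The less price-elastic side of the market bears the larger share of a per-unit tax.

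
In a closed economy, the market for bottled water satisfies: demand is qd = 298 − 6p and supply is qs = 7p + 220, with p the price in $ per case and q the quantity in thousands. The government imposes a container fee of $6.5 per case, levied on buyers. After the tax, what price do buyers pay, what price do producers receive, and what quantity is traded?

Without the tax, 298 − 6p = 7p + 220 gives 13p = 78, so p* = $6 and q* = 262.
With the tax collected from buyers, demand (in seller-price terms) shifts: qd = 298 − 6(p + 6.5).
Solving gives q = 241 with buyers paying $9.5 and producers receiving $3 (the $6.5 wedge).

Buyers pay $9.5; producers receive $3; quantity = 241.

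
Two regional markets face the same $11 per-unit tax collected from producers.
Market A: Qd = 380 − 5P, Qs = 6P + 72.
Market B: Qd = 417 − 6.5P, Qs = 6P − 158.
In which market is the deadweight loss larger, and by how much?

Market A: pre-tax P* = $28, Q* = 240; post-tax Q = 210; deadweight loss = $165.
Market B: pre-tax P* = $46, Q* = 118; post-tax Q = 83.68; deadweight loss = $188.76.
Difference: $165 vs $188.76 → market B is larger by $23.76.

Market B, by $23.76.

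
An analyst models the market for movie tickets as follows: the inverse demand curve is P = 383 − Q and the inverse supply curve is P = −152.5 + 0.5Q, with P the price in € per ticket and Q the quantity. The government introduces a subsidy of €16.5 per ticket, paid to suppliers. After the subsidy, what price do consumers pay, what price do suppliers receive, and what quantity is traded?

Consumers pay €15; suppliers receive €31.5; quantity = 368.

Inverting to Q(P) form: Qd = 383 − P; Qs = 2P + 305.
Without the subsidy, 383 − P = 2P + 305 gives 3P = 78, so P* = €26 and Q* = 357.
With a per-unit subsidy paid to suppliers, each receives P + 16.5 per unit sold, so supply becomes Qs = 2(P + 16.5) + 305.
Solving gives Q = 368 with consumers paying €15 and suppliers receiving €31.5 (the €16.5 wedge).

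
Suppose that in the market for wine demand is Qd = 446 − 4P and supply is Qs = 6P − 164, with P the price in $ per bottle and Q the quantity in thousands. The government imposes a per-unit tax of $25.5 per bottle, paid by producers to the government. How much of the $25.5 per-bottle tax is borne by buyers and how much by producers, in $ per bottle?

Buyers bear $15.3 per bottle; producers bear $10.2 per bottle.

Before the tax: set 446 − 4P = 6P − 164 → P* = $61, Q* = 202.
With the tax collected from producers, supply shifts: Qs = 6(P − 25.5) − 164.
New equilibrium: buyers pay $76.3, producers receive $50.8, Q = 140.8. (Wedge: Pb − Ps = 25.5.)
Burden on buyers: $15.3; on producers: $10.2. (They sum to $25.5.)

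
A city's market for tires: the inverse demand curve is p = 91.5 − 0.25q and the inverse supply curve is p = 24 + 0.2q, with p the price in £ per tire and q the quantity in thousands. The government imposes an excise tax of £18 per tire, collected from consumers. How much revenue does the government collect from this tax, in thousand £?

Rewrite in direct form: qd = 366 − 4p and qs = 5p − 120.
Before the tax: set 366 − 4p = 5p − 120 → p* = £54, q* = 150.
With the tax collected from consumers, demand (in seller-price terms) shifts: qd = 366 − 4(p + 18).
New equilibrium: consumers pay £64, sellers receive £46, q = 110. (Wedge: pb − ps = 18.)
Revenue = t · Q = 18 · 110 = £1980.

Tax revenue = £1980 thousand.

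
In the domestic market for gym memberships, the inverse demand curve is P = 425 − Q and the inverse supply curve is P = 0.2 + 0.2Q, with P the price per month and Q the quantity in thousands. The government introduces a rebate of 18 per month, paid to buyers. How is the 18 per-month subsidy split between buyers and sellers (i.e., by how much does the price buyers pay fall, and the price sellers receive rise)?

Buyers gain 15 per month; sellers gain 3 per month.

Rewrite in direct form: Qd = 425 − P and Qs = 5P − 1.
Before the subsidy: set 425 − P = 5P − 1 → P* = 71, Q* = 354.
With a per-unit subsidy paid to buyers, each effectively pays P − 18, so demand becomes Qd = 425 − (P − 18).
Solving gives Q = 369 with buyers paying 56 and sellers receiving 74 (the 18 wedge).
Gain to buyers: 15; to sellers: 3. (They sum to 18.)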